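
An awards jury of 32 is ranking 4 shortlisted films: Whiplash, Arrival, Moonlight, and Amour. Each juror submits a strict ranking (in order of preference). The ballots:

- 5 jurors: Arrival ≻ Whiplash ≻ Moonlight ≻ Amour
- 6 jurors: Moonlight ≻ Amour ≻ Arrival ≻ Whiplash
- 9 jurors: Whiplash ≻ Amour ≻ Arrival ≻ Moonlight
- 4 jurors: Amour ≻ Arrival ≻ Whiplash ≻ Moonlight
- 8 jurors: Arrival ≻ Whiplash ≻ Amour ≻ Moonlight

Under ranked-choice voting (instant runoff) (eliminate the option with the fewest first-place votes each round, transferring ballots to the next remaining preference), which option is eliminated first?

Round 1: Whiplash 9, Arrival 13, Moonlight 6, Amour 4. Eliminate Amour.

Amour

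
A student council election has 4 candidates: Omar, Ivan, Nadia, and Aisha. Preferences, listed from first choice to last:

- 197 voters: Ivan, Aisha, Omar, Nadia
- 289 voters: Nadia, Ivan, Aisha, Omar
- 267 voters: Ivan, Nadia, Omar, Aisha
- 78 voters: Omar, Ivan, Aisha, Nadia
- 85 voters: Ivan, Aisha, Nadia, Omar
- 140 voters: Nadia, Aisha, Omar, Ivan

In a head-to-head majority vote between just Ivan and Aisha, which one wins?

Voters preferring Ivan to Aisha: 916; preferring Aisha to Ivan: 140.
Ivan wins the head-to-head.

Ivan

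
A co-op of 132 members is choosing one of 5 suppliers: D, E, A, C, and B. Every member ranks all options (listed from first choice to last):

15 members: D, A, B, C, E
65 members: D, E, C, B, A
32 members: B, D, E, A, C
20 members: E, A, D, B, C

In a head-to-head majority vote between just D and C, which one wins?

D

Voters preferring D to C: 132; preferring C to D: 0.
D wins the head-to-head.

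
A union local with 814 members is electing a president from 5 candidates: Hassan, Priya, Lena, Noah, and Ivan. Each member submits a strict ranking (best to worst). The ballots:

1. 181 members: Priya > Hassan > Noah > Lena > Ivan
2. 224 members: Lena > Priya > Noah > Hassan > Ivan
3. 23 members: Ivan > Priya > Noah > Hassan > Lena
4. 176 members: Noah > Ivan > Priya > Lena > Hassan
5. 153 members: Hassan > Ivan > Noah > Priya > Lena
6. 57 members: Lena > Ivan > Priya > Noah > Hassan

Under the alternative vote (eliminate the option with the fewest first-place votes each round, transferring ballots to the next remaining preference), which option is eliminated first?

Round 1: Hassan 153, Priya 181, Lena 281, Noah 176, Ivan 23. Eliminate Ivan.

Ivan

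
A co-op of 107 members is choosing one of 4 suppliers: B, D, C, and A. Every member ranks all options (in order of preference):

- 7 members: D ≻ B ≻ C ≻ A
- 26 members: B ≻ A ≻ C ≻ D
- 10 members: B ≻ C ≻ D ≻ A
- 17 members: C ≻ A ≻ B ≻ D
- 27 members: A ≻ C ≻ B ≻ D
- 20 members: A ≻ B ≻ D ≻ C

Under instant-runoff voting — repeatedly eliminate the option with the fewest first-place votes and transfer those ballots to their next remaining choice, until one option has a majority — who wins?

Round 1: B 36, D 7, C 17, A 47. Eliminate D.
Round 2: B 43, C 17, A 47. Eliminate C.
Round 3: B 43, A 64. A has a majority.

A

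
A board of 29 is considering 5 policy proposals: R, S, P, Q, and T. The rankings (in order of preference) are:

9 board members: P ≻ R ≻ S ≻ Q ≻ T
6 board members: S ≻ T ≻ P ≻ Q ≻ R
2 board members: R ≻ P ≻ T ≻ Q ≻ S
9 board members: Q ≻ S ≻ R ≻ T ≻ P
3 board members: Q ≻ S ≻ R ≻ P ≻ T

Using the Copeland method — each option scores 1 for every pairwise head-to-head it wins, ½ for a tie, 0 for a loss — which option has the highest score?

S

R: beats T; loses to S, P, and Q → score 1.
S: beats R, P, Q, and T → score 4.
P: beats R and Q; loses to S and T → score 2.
Q: beats R and T; loses to S and P → score 2.
T: beats P; loses to R, S, and Q → score 1.
S has the best pairwise record.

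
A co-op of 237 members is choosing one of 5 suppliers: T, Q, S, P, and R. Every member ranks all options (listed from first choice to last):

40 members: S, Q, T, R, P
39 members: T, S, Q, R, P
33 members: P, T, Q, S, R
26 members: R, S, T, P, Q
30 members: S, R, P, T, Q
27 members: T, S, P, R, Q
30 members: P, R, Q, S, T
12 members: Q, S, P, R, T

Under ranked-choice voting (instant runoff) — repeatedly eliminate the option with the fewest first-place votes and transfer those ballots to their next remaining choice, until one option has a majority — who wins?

S

Round 1: T 66, Q 12, S 70, P 63, R 26. Eliminate Q.
Round 2: T 66, S 82, P 63, R 26. Eliminate R.
Round 3: T 66, S 108, P 63. Eliminate P.
Round 4: T 99, S 138. S has a majority.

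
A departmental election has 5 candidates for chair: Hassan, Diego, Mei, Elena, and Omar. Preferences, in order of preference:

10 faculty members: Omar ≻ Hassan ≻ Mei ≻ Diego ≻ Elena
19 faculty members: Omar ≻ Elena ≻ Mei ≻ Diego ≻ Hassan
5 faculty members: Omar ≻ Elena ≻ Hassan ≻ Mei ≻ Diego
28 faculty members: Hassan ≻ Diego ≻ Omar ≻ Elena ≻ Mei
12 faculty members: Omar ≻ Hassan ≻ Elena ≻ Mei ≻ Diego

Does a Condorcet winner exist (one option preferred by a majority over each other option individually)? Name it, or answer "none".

Omar vs Hassan: 46–28 for Omar.
Omar vs Diego: 46–28 for Omar.
Omar vs Mei: 74–0 for Omar.
Omar vs Elena: 74–0 for Omar.
Omar beats every other option head-to-head.

Omar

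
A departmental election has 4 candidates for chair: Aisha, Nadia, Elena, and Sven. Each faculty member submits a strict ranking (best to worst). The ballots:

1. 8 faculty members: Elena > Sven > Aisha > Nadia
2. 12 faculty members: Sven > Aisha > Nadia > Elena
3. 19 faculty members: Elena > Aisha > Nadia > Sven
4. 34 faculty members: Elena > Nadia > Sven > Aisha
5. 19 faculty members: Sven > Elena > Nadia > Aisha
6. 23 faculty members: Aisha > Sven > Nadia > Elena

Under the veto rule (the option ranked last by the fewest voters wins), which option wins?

Nadia

Last-place votes: Aisha 53, Nadia 8, Elena 35, Sven 19.
Nadia is ranked last by the fewest voters, so Nadia wins.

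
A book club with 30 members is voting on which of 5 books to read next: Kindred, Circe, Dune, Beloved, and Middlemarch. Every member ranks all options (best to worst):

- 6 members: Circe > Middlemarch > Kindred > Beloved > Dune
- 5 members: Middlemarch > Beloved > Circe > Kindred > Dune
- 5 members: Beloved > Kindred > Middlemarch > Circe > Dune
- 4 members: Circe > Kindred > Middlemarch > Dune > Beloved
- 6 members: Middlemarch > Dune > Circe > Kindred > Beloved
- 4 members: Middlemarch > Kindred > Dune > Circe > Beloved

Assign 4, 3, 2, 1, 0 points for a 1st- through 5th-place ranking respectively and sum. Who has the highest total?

Middlemarch

Kindred: 6·2 + 5·1 + 5·3 + 4·3 + 6·1 + 4·3 = 62
Circe: 6·4 + 5·2 + 5·1 + 4·4 + 6·2 + 4·1 = 71
Dune: 6·0 + 5·0 + 5·0 + 4·1 + 6·3 + 4·2 = 30
Beloved: 6·1 + 5·3 + 5·4 + 4·0 + 6·0 + 4·0 = 41
Middlemarch: 6·3 + 5·4 + 5·2 + 4·2 + 6·4 + 4·4 = 96
Middlemarch has the highest Borda score (96).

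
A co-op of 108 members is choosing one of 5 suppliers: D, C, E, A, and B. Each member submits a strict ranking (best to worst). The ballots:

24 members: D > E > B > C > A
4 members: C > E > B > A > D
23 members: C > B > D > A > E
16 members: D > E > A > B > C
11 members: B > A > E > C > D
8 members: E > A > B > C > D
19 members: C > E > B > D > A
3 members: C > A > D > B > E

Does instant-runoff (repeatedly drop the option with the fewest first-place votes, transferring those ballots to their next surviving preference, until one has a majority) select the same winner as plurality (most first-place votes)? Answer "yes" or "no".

yes

Instant-runoff — R1 D 40, C 49, E 8, A 0, B 11 (A out); R2 D 40, C 49, E 8, B 11 (E out); R3 D 40, C 49, B 19 (B out); R4 D 40, C 68 (C winner). Winner: C.
Plurality — first-place votes: D 40, C 49, E 8, A 0, B 11. Winner: C.
The two methods agree.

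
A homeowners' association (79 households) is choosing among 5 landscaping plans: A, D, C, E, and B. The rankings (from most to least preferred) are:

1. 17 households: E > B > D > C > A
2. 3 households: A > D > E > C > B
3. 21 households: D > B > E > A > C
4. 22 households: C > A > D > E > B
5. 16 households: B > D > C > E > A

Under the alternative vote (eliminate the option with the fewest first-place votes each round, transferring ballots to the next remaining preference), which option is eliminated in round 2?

B

Round 1: A 3, D 21, C 22, E 17, B 16. Eliminate A.
Round 2: D 24, C 22, E 17, B 16. Eliminate B.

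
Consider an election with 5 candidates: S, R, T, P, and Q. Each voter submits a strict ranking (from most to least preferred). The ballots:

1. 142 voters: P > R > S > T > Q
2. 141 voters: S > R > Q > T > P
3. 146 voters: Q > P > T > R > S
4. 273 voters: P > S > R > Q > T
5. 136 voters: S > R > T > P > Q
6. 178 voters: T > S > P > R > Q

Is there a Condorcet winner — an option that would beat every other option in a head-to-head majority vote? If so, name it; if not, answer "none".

P vs S: 561–455 for P.
P vs R: 739–277 for P.
P vs T: 561–455 for P.
P vs Q: 729–287 for P.
P beats every other option head-to-head.

P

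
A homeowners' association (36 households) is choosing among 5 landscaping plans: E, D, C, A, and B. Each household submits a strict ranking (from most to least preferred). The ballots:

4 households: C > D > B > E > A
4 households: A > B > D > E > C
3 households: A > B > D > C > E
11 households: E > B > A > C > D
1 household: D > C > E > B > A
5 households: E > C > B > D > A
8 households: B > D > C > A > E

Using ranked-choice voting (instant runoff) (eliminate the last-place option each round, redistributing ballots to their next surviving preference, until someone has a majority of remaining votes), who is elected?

B

Round 1: E 16, D 1, C 4, A 7, B 8. Eliminate D.
Round 2: E 16, C 5, A 7, B 8. Eliminate C.
Round 3: E 17, A 7, B 12. Eliminate A.
Round 4: E 17, B 19. B has a majority.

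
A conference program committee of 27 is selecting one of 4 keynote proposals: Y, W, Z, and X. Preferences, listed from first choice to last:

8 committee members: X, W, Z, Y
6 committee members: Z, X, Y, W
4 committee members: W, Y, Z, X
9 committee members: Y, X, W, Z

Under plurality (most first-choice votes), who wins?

First-place votes: Y 9, W 4, Z 6, X 8.
Y has the most first-place votes.

Y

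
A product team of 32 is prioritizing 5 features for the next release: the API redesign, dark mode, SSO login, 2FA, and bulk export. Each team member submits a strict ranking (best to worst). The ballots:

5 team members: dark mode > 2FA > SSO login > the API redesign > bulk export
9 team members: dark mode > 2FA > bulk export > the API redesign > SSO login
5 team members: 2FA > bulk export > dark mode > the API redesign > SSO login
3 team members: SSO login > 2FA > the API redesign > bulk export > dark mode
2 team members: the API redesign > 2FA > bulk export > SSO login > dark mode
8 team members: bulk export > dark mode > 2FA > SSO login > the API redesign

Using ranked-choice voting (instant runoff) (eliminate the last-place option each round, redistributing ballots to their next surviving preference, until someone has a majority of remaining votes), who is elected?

Round 1: the API redesign 2, dark mode 14, SSO login 3, 2FA 5, bulk export 8. Eliminate the API redesign.
Round 2: dark mode 14, SSO login 3, 2FA 7, bulk export 8. Eliminate SSO login.
Round 3: dark mode 14, 2FA 10, bulk export 8. Eliminate bulk export.
Round 4: dark mode 22, 2FA 10. Dark mode has a majority.

dark mode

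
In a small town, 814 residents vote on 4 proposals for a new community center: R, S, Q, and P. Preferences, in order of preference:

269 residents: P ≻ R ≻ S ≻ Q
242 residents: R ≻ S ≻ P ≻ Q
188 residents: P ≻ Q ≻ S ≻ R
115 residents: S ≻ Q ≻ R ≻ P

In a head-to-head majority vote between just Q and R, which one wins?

R

Voters preferring Q to R: 303; preferring R to Q: 511.
R wins the head-to-head.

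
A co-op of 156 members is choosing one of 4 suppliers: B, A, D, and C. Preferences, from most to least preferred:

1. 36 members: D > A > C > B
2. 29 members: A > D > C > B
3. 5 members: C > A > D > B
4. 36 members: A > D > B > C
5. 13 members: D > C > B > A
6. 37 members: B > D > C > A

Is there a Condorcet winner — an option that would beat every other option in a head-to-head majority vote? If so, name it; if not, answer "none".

D

D vs B: 119–37 for D.
D vs A: 86–70 for D.
D vs C: 151–5 for D.
D beats every other option head-to-head.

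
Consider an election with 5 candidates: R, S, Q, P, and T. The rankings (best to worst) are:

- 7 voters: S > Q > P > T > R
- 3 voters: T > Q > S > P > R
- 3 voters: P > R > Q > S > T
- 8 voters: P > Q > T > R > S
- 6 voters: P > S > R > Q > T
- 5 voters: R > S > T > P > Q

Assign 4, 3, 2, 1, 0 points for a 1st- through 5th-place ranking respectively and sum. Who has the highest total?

P

R: 7·0 + 3·0 + 3·3 + 8·1 + 6·2 + 5·4 = 49
S: 7·4 + 3·2 + 3·1 + 8·0 + 6·3 + 5·3 = 70
Q: 7·3 + 3·3 + 3·2 + 8·3 + 6·1 + 5·0 = 66
P: 7·2 + 3·1 + 3·4 + 8·4 + 6·4 + 5·1 = 90
T: 7·1 + 3·4 + 3·0 + 8·2 + 6·0 + 5·2 = 45
P has the highest Borda score (90).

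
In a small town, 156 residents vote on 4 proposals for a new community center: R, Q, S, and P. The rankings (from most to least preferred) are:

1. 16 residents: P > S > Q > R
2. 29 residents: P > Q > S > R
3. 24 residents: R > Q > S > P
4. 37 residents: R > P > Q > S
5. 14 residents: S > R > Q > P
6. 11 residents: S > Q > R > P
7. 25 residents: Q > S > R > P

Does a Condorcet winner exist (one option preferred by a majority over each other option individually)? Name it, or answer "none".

Checking pairwise contests:
Q beats R 81–75.
P beats Q 82–74.
Q beats S 115–41.
R beats P 111–45.
Every option loses at least one head-to-head, so there is no Condorcet winner.

none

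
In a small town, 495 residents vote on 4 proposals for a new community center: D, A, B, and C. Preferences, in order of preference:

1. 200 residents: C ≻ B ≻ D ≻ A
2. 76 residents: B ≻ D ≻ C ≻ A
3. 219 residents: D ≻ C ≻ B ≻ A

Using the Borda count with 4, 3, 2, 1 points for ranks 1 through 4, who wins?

D: 200·2 + 76·3 + 219·4 = 1504
A: 200·1 + 76·1 + 219·1 = 495
B: 200·3 + 76·4 + 219·2 = 1342
C: 200·4 + 76·2 + 219·3 = 1609
C has the highest Borda score (1609).

C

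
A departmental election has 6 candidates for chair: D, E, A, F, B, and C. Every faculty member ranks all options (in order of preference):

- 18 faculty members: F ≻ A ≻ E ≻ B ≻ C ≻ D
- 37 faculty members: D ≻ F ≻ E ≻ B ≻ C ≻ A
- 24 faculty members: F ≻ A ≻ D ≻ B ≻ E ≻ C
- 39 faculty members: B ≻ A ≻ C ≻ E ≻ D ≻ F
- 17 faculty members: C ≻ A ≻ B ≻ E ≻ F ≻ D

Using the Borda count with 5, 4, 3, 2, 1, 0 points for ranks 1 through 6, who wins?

D: 18·0 + 37·5 + 24·3 + 39·1 + 17·0 = 296
E: 18·3 + 37·3 + 24·1 + 39·2 + 17·2 = 301
A: 18·4 + 37·0 + 24·4 + 39·4 + 17·4 = 392
F: 18·5 + 37·4 + 24·5 + 39·0 + 17·1 = 375
B: 18·2 + 37·2 + 24·2 + 39·5 + 17·3 = 404
C: 18·1 + 37·1 + 24·0 + 39·3 + 17·5 = 257
B has the highest Borda score (404).

B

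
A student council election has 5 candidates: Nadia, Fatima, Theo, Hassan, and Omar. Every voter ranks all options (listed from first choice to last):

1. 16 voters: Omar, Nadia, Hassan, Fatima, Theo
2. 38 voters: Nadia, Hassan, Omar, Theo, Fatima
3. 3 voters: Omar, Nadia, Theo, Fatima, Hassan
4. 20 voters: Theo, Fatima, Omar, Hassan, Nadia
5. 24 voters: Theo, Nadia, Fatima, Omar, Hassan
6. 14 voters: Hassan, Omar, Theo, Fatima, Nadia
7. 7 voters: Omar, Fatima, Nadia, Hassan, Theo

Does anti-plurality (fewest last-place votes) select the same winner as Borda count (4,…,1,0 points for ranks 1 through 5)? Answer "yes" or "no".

no

Anti-plurality — last-place votes: Nadia 34, Fatima 38, Theo 23, Hassan 27, Omar 0. Winner: Omar.
Borda — scores: Nadia 295, Fatima 162, Theo 248, Hassan 229, Omar 286. Winner: Nadia.
The two methods disagree.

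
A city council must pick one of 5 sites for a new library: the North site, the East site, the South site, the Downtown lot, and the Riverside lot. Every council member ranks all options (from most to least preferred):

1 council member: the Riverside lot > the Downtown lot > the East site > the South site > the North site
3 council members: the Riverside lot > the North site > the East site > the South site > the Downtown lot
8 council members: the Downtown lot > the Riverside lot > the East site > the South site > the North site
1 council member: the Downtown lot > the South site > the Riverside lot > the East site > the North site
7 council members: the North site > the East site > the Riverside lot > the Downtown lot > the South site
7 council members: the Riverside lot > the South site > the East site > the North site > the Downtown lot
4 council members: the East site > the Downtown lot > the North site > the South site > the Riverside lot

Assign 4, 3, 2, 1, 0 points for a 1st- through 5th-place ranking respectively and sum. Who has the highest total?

the Riverside lot

the North site: 1·0 + 3·3 + 8·0 + 1·0 + 7·4 + 7·1 + 4·2 = 52
the East site: 1·2 + 3·2 + 8·2 + 1·1 + 7·3 + 7·2 + 4·4 = 76
the South site: 1·1 + 3·1 + 8·1 + 1·3 + 7·0 + 7·3 + 4·1 = 40
the Downtown lot: 1·3 + 3·0 + 8·4 + 1·4 + 7·1 + 7·0 + 4·3 = 58
the Riverside lot: 1·4 + 3·4 + 8·3 + 1·2 + 7·2 + 7·4 + 4·0 = 84
the Riverside lot has the highest Borda score (84).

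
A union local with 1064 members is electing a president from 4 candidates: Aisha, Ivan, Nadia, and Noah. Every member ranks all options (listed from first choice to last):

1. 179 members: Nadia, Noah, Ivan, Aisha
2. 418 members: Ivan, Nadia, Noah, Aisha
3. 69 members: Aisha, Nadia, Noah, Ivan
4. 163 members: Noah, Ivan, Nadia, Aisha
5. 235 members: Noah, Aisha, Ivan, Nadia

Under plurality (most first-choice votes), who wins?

First-place votes: Aisha 69, Ivan 418, Nadia 179, Noah 398.
Ivan has the most first-place votes.

Ivan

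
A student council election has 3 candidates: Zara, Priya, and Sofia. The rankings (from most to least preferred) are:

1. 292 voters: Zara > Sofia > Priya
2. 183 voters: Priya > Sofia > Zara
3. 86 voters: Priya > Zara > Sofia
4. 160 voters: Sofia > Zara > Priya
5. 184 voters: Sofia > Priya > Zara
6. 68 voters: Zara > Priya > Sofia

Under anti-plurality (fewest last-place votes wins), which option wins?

Sofia

Last-place votes: Zara 367, Priya 452, Sofia 154.
Sofia is ranked last by the fewest voters, so Sofia wins.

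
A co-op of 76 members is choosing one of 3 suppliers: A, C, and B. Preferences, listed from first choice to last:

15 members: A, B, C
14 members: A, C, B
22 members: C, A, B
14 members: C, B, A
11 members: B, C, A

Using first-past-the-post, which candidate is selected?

First-place votes: A 29, C 36, B 11.
C has the most first-place votes.

C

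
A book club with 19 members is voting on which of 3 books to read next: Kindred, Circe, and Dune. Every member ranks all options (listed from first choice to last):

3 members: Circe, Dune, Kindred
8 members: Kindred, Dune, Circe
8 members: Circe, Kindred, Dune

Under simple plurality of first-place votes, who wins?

First-place votes: Kindred 8, Circe 11, Dune 0.
Circe has the most first-place votes.

Circe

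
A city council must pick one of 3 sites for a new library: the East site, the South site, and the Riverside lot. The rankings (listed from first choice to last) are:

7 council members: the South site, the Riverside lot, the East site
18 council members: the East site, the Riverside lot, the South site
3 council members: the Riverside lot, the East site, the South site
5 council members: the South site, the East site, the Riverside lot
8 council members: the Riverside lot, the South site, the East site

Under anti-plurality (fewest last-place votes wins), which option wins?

the Riverside lot

Last-place votes: the East site 15, the South site 21, the Riverside lot 5.
the Riverside lot is ranked last by the fewest voters, so the Riverside lot wins.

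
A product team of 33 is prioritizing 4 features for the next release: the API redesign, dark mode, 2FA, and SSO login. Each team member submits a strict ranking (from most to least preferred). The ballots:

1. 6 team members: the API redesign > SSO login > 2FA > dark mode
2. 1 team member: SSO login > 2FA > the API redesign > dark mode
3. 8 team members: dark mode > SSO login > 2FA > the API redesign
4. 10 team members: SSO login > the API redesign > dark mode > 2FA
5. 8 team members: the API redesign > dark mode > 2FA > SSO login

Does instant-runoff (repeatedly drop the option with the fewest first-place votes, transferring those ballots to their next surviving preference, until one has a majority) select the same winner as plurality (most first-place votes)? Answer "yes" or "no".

no

Instant-runoff — R1 the API redesign 14, dark mode 8, 2FA 0, SSO login 11 (2FA out); R2 the API redesign 14, dark mode 8, SSO login 11 (dark mode out); R3 the API redesign 14, SSO login 19 (SSO login winner). Winner: SSO login.
Plurality — first-place votes: the API redesign 14, dark mode 8, 2FA 0, SSO login 11. Winner: the API redesign.
The two methods disagree.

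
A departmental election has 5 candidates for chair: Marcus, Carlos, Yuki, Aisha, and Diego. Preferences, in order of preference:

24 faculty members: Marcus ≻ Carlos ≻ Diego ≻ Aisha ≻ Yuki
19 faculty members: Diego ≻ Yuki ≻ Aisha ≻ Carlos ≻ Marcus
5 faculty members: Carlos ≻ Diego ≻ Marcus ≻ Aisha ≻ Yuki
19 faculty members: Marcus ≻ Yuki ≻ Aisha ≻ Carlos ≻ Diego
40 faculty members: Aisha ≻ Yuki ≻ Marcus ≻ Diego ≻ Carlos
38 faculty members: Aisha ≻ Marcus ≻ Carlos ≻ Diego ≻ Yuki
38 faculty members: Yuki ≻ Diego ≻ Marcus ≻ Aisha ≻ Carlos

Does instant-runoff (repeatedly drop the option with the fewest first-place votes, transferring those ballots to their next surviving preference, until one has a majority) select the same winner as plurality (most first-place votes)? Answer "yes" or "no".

Instant-runoff — R1 Marcus 43, Carlos 5, Yuki 38, Aisha 78, Diego 19 (Carlos out); R2 Marcus 43, Yuki 38, Aisha 78, Diego 24 (Diego out); R3 Marcus 48, Yuki 57, Aisha 78 (Marcus out); R4 Yuki 76, Aisha 107 (Aisha winner). Winner: Aisha.
Plurality — first-place votes: Marcus 43, Carlos 5, Yuki 38, Aisha 78, Diego 19. Winner: Aisha.
The two methods agree.

yes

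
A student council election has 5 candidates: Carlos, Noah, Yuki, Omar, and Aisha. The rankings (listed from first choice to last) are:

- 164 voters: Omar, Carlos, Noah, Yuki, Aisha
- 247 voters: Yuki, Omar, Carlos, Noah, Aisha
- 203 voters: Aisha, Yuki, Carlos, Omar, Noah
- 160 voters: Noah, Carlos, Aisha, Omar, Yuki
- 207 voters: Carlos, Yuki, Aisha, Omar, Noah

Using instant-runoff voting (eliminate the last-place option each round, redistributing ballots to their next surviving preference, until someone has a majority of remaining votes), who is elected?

Carlos

Round 1: Carlos 207, Noah 160, Yuki 247, Omar 164, Aisha 203. Eliminate Noah.
Round 2: Carlos 367, Yuki 247, Omar 164, Aisha 203. Eliminate Omar.
Round 3: Carlos 531, Yuki 247, Aisha 203. Carlos has a majority.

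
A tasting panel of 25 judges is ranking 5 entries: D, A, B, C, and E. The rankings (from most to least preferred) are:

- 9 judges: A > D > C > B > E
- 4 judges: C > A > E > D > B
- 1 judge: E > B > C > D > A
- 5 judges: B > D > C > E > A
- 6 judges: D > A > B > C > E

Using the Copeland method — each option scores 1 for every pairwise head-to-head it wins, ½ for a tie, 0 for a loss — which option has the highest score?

D: beats B, C, and E; loses to A → score 3.
A: beats D, B, C, and E → score 4.
B: beats E; loses to D, A, and C → score 1.
C: beats B and E; loses to D and A → score 2.
E: loses to D, A, B, and C → score 0.
A has the best pairwise record.

A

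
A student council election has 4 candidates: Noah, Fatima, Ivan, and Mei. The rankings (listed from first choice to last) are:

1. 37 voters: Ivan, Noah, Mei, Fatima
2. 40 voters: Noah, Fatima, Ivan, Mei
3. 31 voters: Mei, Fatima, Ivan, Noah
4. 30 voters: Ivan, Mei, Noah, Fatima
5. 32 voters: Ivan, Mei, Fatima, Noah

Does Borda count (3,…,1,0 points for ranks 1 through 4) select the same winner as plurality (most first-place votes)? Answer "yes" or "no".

Borda — scores: Noah 224, Fatima 174, Ivan 368, Mei 254. Winner: Ivan.
Plurality — first-place votes: Noah 40, Fatima 0, Ivan 99, Mei 31. Winner: Ivan.
The two methods agree.

yes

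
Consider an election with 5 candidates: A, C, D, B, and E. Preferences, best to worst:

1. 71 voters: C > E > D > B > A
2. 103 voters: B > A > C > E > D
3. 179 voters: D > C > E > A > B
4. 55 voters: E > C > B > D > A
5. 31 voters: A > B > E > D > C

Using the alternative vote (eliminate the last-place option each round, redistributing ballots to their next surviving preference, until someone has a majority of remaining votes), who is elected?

D

Round 1: A 31, C 71, D 179, B 103, E 55. Eliminate A.
Round 2: C 71, D 179, B 134, E 55. Eliminate E.
Round 3: C 126, D 179, B 134. Eliminate C.
Round 4: D 250, B 189. D has a majority.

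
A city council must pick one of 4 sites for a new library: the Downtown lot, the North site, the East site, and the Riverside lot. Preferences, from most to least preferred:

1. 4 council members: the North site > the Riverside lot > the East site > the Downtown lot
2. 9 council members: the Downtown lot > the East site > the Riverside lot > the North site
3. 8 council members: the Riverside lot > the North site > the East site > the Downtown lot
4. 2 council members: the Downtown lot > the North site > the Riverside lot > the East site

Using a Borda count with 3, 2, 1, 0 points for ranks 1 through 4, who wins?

the Riverside lot

the Downtown lot: 4·0 + 9·3 + 8·0 + 2·3 = 33
the North site: 4·3 + 9·0 + 8·2 + 2·2 = 32
the East site: 4·1 + 9·2 + 8·1 + 2·0 = 30
the Riverside lot: 4·2 + 9·1 + 8·3 + 2·1 = 43
the Riverside lot has the highest Borda score (43).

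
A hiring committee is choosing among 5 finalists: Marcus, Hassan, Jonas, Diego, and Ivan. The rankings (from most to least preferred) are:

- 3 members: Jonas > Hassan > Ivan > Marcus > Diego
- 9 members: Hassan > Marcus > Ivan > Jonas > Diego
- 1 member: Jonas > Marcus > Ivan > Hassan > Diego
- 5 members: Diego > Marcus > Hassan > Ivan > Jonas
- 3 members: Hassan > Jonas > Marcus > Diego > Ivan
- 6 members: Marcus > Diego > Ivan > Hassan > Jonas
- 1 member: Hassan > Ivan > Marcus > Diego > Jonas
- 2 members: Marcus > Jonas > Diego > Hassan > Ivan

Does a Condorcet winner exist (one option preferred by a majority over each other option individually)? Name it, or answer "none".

Hassan

Hassan vs Marcus: 16–14 for Hassan.
Hassan vs Jonas: 24–6 for Hassan.
Hassan vs Diego: 17–13 for Hassan.
Hassan vs Ivan: 23–7 for Hassan.
Hassan beats every other option head-to-head.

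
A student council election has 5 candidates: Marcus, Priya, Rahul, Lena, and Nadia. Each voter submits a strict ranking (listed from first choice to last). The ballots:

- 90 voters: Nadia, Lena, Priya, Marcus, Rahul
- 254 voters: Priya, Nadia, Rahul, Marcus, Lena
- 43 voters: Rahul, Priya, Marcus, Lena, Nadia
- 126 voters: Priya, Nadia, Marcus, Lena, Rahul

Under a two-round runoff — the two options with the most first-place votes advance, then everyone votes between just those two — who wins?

Priya

Round 1 first-place votes: Marcus 0, Priya 380, Rahul 43, Lena 0, Nadia 90.
Priya and Nadia advance.
Runoff: Priya is preferred to Nadia by 423 voters; Nadia by 90.
Priya wins the runoff.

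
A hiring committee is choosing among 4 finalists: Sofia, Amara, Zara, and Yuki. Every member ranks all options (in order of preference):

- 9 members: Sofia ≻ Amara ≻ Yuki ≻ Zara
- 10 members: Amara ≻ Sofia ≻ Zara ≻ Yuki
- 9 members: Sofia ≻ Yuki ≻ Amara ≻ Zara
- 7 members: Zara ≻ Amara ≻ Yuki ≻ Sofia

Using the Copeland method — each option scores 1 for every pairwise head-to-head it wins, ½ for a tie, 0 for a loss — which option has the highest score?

Sofia

Sofia: beats Amara, Zara, and Yuki → score 3.
Amara: beats Zara and Yuki; loses to Sofia → score 2.
Zara: loses to Sofia, Amara, and Yuki → score 0.
Yuki: beats Zara; loses to Sofia and Amara → score 1.
Sofia has the best pairwise record.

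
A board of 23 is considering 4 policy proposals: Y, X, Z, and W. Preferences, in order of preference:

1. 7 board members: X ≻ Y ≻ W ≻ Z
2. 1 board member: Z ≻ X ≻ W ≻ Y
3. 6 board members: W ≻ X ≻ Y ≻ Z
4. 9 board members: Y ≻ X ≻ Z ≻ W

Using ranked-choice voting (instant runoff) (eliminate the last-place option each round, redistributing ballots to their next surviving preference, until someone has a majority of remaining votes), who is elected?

X

Round 1: Y 9, X 7, Z 1, W 6. Eliminate Z.
Round 2: Y 9, X 8, W 6. Eliminate W.
Round 3: Y 9, X 14. X has a majority.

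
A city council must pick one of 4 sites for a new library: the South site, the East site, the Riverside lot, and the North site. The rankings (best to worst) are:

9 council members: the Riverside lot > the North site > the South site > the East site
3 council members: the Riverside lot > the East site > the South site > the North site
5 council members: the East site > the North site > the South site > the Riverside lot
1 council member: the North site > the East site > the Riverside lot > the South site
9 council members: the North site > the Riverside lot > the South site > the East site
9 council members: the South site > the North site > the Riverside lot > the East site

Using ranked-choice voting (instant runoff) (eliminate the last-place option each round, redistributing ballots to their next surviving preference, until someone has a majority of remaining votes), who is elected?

Round 1: the South site 9, the East site 5, the Riverside lot 12, the North site 10. Eliminate the East site.
Round 2: the South site 9, the Riverside lot 12, the North site 15. Eliminate the South site.
Round 3: the Riverside lot 12, the North site 24. The North site has a majority.

the North site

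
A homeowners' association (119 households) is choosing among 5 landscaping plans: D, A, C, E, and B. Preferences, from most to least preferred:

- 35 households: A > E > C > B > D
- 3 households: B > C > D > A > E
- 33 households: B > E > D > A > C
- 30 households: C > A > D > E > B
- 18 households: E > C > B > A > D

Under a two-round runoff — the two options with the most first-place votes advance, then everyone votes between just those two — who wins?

A

Round 1 first-place votes: D 0, A 35, C 30, E 18, B 36.
B and A advance.
Runoff: B is preferred to A by 54 voters; A by 65.
A wins the runoff.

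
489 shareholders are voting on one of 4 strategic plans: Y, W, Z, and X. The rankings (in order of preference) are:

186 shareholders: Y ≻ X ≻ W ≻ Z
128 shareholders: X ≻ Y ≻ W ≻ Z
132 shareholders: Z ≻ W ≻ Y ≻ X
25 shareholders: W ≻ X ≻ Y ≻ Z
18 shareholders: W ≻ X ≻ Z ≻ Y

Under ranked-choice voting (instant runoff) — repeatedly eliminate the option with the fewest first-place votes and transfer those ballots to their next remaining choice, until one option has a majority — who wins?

Y

Round 1: Y 186, W 43, Z 132, X 128. Eliminate W.
Round 2: Y 186, Z 132, X 171. Eliminate Z.
Round 3: Y 318, X 171. Y has a majority.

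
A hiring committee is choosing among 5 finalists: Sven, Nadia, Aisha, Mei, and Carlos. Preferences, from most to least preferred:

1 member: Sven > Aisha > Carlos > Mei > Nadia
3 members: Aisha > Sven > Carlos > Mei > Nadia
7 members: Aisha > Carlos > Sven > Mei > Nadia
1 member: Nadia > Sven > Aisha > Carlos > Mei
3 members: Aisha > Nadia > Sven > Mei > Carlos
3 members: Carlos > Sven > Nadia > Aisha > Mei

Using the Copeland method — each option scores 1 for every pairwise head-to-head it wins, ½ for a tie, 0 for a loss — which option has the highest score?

Sven: beats Nadia and Mei; loses to Aisha and Carlos → score 2.
Nadia: loses to Sven, Aisha, Mei, and Carlos → score 0.
Aisha: beats Sven, Nadia, Mei, and Carlos → score 4.
Mei: beats Nadia; loses to Sven, Aisha, and Carlos → score 1.
Carlos: beats Sven, Nadia, and Mei; loses to Aisha → score 3.
Aisha has the best pairwise record.

Aisha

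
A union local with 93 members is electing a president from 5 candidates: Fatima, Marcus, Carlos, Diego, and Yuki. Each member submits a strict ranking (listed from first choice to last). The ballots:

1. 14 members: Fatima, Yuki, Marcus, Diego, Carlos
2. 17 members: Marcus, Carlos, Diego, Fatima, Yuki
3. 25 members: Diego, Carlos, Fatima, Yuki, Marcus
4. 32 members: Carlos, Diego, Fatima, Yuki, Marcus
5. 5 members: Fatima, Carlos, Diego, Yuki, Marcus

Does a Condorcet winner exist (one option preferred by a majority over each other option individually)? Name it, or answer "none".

Carlos

Carlos vs Fatima: 74–19 for Carlos.
Carlos vs Marcus: 62–31 for Carlos.
Carlos vs Diego: 54–39 for Carlos.
Carlos vs Yuki: 79–14 for Carlos.
Carlos beats every other option head-to-head.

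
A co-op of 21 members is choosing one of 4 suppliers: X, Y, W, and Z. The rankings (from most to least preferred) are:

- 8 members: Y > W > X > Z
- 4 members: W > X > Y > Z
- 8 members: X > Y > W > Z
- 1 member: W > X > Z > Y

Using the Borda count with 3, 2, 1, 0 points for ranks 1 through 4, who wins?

X: 8·1 + 4·2 + 8·3 + 1·2 = 42
Y: 8·3 + 4·1 + 8·2 + 1·0 = 44
W: 8·2 + 4·3 + 8·1 + 1·3 = 39
Z: 8·0 + 4·0 + 8·0 + 1·1 = 1
Y has the highest Borda score (44).

Y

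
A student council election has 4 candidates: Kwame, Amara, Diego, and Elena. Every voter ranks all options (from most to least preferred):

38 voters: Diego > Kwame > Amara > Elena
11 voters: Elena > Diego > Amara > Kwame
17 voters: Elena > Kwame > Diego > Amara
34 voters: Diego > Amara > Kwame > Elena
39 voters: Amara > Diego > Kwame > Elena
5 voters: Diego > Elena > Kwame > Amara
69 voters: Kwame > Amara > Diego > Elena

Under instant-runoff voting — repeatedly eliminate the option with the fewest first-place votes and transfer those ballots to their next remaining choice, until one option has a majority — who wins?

Round 1: Kwame 69, Amara 39, Diego 77, Elena 28. Eliminate Elena.
Round 2: Kwame 86, Amara 39, Diego 88. Eliminate Amara.
Round 3: Kwame 86, Diego 127. Diego has a majority.

Diego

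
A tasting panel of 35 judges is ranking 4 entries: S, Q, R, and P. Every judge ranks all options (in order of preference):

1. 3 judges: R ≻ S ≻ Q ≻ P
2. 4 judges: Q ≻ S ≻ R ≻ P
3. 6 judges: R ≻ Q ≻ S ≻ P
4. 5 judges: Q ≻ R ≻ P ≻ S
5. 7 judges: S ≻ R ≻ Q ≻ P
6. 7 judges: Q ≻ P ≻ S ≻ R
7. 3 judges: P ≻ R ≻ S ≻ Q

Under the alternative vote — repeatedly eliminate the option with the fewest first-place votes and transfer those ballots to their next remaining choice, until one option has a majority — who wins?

R

Round 1: S 7, Q 16, R 9, P 3. Eliminate P.
Round 2: S 7, Q 16, R 12. Eliminate S.
Round 3: Q 16, R 19. R has a majority.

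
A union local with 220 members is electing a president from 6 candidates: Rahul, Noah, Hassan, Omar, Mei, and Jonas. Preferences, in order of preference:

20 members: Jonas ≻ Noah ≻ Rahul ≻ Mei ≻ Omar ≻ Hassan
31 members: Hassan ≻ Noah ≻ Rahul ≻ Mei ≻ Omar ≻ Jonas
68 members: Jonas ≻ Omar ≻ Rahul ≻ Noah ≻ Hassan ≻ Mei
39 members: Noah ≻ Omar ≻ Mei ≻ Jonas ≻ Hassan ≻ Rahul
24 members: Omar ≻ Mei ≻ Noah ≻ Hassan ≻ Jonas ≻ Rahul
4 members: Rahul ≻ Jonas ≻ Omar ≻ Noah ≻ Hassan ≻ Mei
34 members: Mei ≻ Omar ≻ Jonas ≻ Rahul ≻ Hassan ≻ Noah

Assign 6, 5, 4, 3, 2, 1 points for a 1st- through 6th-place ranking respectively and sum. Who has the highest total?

Rahul: 20·4 + 31·4 + 68·4 + 39·1 + 24·1 + 4·6 + 34·3 = 665
Noah: 20·5 + 31·5 + 68·3 + 39·6 + 24·4 + 4·3 + 34·1 = 835
Hassan: 20·1 + 31·6 + 68·2 + 39·2 + 24·3 + 4·2 + 34·2 = 568
Omar: 20·2 + 31·2 + 68·5 + 39·5 + 24·6 + 4·4 + 34·5 = 967
Mei: 20·3 + 31·3 + 68·1 + 39·4 + 24·5 + 4·1 + 34·6 = 705
Jonas: 20·6 + 31·1 + 68·6 + 39·3 + 24·2 + 4·5 + 34·4 = 880
Omar has the highest Borda score (967).

Omar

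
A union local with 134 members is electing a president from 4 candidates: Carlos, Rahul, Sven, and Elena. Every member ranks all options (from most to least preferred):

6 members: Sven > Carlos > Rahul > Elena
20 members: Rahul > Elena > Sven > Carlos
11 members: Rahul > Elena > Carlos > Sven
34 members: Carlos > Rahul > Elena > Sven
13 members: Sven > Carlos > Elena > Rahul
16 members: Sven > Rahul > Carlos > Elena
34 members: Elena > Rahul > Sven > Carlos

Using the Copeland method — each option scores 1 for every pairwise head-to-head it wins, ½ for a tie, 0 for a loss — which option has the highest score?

Rahul

Carlos: beats Elena; loses to Rahul and Sven → score 1.
Rahul: beats Carlos, Sven, and Elena → score 3.
Sven: beats Carlos; loses to Rahul and Elena → score 1.
Elena: beats Sven; loses to Carlos and Rahul → score 1.
Rahul has the best pairwise record.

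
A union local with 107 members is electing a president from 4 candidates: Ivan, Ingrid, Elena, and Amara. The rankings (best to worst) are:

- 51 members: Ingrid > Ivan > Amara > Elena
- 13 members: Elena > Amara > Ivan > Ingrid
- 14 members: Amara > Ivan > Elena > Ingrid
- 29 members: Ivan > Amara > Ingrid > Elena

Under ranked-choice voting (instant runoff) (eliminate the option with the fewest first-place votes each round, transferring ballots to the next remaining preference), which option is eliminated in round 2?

Round 1: Ivan 29, Ingrid 51, Elena 13, Amara 14. Eliminate Elena.
Round 2: Ivan 29, Ingrid 51, Amara 27. Eliminate Amara.

Amara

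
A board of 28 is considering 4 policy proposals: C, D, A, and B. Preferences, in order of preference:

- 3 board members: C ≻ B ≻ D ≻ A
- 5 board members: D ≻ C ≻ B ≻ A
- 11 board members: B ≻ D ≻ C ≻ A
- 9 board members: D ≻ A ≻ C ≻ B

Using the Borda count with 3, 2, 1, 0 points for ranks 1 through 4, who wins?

D

C: 3·3 + 5·2 + 11·1 + 9·1 = 39
D: 3·1 + 5·3 + 11·2 + 9·3 = 67
A: 3·0 + 5·0 + 11·0 + 9·2 = 18
B: 3·2 + 5·1 + 11·3 + 9·0 = 44
D has the highest Borda score (67).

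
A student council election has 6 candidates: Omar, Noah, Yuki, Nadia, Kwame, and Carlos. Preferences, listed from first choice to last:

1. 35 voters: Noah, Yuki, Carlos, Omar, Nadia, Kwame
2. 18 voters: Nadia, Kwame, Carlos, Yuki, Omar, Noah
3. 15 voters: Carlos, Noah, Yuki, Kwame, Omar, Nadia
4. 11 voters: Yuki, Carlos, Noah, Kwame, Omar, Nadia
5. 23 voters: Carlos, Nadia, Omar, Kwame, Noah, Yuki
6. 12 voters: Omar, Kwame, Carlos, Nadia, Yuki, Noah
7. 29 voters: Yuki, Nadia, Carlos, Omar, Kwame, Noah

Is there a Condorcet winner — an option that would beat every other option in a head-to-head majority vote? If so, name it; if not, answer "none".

none

Checking pairwise contests:
Yuki beats Omar 108–35.
Omar beats Noah 82–61.
Noah beats Yuki 73–70.
Omar beats Nadia 73–70.
Omar beats Kwame 99–44.
Yuki beats Carlos 75–68.
Every option loses at least one head-to-head, so there is no Condorcet winner.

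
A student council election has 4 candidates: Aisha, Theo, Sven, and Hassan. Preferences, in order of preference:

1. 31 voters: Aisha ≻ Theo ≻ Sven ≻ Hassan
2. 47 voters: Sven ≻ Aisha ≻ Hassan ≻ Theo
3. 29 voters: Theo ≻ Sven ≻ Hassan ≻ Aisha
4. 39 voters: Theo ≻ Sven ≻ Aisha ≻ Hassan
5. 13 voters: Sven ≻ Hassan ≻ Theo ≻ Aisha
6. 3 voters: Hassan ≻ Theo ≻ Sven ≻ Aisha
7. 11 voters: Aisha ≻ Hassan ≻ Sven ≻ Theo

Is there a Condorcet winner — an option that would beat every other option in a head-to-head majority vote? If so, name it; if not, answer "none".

none

Checking pairwise contests:
Sven beats Aisha 131–42.
Aisha beats Theo 89–84.
Theo beats Sven 102–71.
Aisha beats Hassan 128–45.
Every option loses at least one head-to-head, so there is no Condorcet winner.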